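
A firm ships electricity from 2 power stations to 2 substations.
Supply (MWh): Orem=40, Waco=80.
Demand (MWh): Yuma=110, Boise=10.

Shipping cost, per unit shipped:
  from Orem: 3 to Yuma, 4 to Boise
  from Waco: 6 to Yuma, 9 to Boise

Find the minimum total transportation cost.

610

One minimum-cost allocation:
  Orem to Yuma: 30 MWh
  Orem to Boise: 10 MWh
  Waco to Yuma: 80 MWh
Total cost = 610.
(Supply check: Orem ships 40; Waco ships 80.)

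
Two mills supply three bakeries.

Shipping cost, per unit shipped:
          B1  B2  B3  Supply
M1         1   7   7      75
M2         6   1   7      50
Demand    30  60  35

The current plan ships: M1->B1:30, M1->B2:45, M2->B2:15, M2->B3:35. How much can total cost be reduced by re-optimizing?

210

Current plan cost = 30·1 + 45·7 + 15·1 + 35·7 = 605.
Optimal plan:
  M1 to B1: 30 × 1 = 30
  M1 to B2: 10 × 7 = 70
  M1 to B3: 35 × 7 = 245
  M2 to B2: 50 × 1 = 50
Optimal cost = 395.
Saving = 605 − 395 = 210.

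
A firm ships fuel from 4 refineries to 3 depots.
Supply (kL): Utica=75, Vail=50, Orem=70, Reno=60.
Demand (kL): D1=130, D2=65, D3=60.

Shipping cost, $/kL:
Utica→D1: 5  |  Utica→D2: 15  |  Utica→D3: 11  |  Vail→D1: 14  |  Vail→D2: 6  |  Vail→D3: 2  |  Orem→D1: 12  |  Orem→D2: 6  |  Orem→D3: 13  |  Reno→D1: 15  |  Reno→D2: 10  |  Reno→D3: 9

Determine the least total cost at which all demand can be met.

Optimal allocation:
  Utica–D1: 75 × $5 = $375
  Vail–D3: 50 × $2 = $100
  Orem–D1: 5 × $12 = $60
  Orem–D2: 65 × $6 = $390
  Reno–D1: 50 × $15 = $750
  Reno–D3: 10 × $9 = $90
Total = 375 + 100 + 60 + 390 + 750 + 90 = $1765.

1765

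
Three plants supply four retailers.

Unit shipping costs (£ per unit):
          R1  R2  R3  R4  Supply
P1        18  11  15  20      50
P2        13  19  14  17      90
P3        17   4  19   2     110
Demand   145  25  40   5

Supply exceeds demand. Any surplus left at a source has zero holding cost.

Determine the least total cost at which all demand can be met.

2815

One minimum-cost allocation:
  P1→R3: 40 × £15 = £600
  P2→R1: 90 × £13 = £1170
  P3→R1: 55 × £17 = £935
  P3→R2: 25 × £4 = £100
  P3→R4: 5 × £2 = £10
Total = 600 + 1170 + 935 + 100 + 10 = £2815.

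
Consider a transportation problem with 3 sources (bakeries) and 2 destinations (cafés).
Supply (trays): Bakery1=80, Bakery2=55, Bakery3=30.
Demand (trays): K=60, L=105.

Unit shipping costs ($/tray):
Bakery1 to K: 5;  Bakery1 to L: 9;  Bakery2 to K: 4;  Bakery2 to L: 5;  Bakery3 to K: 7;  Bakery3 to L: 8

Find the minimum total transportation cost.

An optimal shipping plan:
  Bakery1–K: 60 × $5 = $300
  Bakery1–L: 20 × $9 = $180
  Bakery2–L: 55 × $5 = $275
  Bakery3–L: 30 × $8 = $240
Total = 300 + 180 + 275 + 240 = $995.
(Supply check: Bakery1 ships 80; Bakery2 ships 55; Bakery3 ships 30.)

995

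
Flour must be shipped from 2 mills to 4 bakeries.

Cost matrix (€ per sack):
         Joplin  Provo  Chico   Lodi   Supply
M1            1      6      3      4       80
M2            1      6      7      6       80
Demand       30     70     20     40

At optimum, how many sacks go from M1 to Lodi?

Solving gives:
  M1–Joplin: 20 × €1 = €20
  M1–Chico: 20 × €3 = €60
  M1–Lodi: 40 × €4 = €160
  M2–Joplin: 10 × €1 = €10
  M2–Provo: 70 × €6 = €420
Total cost = €670.
So M1→Lodi carries 40 sacks.

40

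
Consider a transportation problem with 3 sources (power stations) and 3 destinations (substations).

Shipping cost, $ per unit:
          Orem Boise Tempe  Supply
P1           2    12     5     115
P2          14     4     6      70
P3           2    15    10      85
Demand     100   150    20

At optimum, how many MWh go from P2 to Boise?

70

Solving gives:
  P1–Orem: 15 MWh
  P1–Boise: 80 MWh
  P1–Tempe: 20 MWh
  P2–Boise: 70 MWh
  P3–Orem: 85 MWh
Total cost = $1540.
So P2→Boise carries 70 MWh.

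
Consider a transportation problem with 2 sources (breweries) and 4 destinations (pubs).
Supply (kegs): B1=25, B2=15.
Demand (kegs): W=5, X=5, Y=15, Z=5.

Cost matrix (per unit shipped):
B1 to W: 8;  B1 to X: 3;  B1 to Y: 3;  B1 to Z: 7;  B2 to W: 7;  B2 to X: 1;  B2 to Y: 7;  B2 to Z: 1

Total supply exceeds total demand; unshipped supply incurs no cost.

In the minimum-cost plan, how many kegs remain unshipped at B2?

An optimal plan:
  B1→Y: 15 × 3 = 45
  B2→W: 5 × 7 = 35
  B2→X: 5 × 1 = 5
  B2→Z: 5 × 1 = 5
Total cost = 90.
B2 ships 15 of its 15, leaving 0.

0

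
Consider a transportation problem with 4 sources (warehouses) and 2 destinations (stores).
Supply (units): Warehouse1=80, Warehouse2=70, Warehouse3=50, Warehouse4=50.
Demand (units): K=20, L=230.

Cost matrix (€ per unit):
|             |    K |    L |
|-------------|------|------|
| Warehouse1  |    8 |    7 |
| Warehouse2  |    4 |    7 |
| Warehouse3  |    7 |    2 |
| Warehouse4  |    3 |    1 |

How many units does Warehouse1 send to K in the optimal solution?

Optimal shipments:
  Warehouse1->L: 80 × €7 = €560
  Warehouse2->K: 20 × €4 = €80
  Warehouse2->L: 50 × €7 = €350
  Warehouse3->L: 50 × €2 = €100
  Warehouse4->L: 50 × €1 = €50
Total cost = €1140.
The route Warehouse1→K is not used.

0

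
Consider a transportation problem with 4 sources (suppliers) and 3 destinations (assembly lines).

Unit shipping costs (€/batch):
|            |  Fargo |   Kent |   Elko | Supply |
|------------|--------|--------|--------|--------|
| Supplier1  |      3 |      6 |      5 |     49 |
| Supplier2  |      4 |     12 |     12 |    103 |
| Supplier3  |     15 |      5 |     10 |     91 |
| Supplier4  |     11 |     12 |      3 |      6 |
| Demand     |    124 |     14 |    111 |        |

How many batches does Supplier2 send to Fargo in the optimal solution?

The minimum-cost plan:
  Supplier1–Fargo: 21 × €3 = €63
  Supplier1–Elko: 28 × €5 = €140
  Supplier2–Fargo: 103 × €4 = €412
  Supplier3–Kent: 14 × €5 = €70
  Supplier3–Elko: 77 × €10 = €770
  Supplier4–Elko: 6 × €3 = €18
Total cost = €1473.
So Supplier2→Fargo carries 103 batches.

103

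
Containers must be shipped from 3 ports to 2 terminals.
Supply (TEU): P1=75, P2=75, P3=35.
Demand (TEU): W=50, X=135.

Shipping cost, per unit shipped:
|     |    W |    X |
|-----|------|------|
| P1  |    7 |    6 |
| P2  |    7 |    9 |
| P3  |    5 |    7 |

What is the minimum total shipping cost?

1270

One minimum-cost allocation:
  P1–X: 75 × 6 = 450
  P2–W: 50 × 7 = 350
  P2–X: 25 × 9 = 225
  P3–X: 35 × 7 = 245
Total = 450 + 350 + 225 + 245 = 1270.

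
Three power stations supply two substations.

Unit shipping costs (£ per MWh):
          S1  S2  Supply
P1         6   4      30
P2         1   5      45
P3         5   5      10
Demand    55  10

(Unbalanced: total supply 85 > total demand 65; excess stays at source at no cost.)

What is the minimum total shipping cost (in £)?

135

A cheapest plan:
  P1→S2: 10 × £4 = £40
  P2→S1: 45 × £1 = £45
  P3→S1: 10 × £5 = £50
Total = 40 + 45 + 50 = £135.
(Supply check: P1 ships 10; P2 ships 45; P3 ships 10.)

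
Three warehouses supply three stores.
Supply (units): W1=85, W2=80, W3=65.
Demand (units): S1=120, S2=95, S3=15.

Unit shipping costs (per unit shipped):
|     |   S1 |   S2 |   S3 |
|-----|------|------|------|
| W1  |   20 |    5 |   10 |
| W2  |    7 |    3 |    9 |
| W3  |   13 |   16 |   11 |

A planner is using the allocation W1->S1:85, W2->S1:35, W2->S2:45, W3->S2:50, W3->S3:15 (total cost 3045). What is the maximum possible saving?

1285

Current plan cost = 85·20 + 35·7 + 45·3 + 50·16 + 15·11 = 3045.
Optimal plan:
  W1->S2: 85 × 5 = 425
  W2->S1: 70 × 7 = 490
  W2->S2: 10 × 3 = 30
  W3->S1: 50 × 13 = 650
  W3->S3: 15 × 11 = 165
Optimal cost = 1760.
Saving = 3045 − 1760 = 1285.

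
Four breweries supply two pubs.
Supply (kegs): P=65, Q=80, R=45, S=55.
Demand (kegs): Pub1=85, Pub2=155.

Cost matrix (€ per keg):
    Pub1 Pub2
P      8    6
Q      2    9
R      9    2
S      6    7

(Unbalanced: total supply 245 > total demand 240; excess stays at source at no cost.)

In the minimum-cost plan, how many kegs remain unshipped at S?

5

An optimal plan:
  P->Pub2: 65 kegs
  Q->Pub1: 80 kegs
  R->Pub2: 45 kegs
  S->Pub1: 5 kegs
  S->Pub2: 45 kegs
Total cost = €985.
S ships 50 of its 55, leaving 5.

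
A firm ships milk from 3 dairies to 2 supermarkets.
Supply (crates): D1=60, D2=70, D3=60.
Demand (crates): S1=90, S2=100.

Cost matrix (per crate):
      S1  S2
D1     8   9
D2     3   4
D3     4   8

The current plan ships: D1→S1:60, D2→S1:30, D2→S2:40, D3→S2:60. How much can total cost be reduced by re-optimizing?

180

Current plan cost = 60·8 + 30·3 + 40·4 + 60·8 = 1210.
Optimal plan:
  D1 to S1: 30 × 8 = 240
  D1 to S2: 30 × 9 = 270
  D2 to S2: 70 × 4 = 280
  D3 to S1: 60 × 4 = 240
Optimal cost = 1030.
Saving = 1210 − 1030 = 180.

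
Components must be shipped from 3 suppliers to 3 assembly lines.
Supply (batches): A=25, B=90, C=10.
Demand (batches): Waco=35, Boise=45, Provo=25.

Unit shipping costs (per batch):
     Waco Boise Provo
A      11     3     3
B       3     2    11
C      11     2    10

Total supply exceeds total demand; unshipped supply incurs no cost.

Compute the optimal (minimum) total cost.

A cheapest plan:
  A->Provo: 25 batches
  B->Waco: 35 batches
  B->Boise: 45 batches
Total cost = 270.
(Supply check: A ships 25; B ships 80; C ships 0.)

270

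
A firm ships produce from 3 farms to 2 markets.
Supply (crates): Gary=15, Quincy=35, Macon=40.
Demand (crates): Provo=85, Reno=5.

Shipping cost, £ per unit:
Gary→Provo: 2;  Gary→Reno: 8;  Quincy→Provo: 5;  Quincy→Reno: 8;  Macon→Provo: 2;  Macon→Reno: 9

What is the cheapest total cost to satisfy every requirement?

A cheapest plan:
  Gary–Provo: 15 × £2 = £30
  Quincy–Provo: 30 × £5 = £150
  Quincy–Reno: 5 × £8 = £40
  Macon–Provo: 40 × £2 = £80
Total = 30 + 150 + 40 + 80 = £300.

300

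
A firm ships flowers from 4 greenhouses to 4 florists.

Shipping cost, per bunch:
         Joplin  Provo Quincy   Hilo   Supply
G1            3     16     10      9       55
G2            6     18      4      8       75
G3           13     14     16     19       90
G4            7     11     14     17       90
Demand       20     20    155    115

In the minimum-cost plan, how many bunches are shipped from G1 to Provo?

0

Solving gives:
  G1–Hilo: 55 × 9 = 495
  G2–Quincy: 75 × 4 = 300
  G3–Quincy: 80 × 16 = 1280
  G3–Hilo: 10 × 19 = 190
  G4–Joplin: 20 × 7 = 140
  G4–Provo: 20 × 11 = 220
  G4–Hilo: 50 × 17 = 850
Total cost = 3475.
The route G1→Provo is not used.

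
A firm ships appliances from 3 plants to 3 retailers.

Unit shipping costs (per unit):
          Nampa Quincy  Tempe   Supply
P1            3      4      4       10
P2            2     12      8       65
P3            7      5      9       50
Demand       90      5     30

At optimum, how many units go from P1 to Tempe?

The minimum-cost plan:
  P1→Tempe: 10 × 4 = 40
  P2→Nampa: 65 × 2 = 130
  P3→Nampa: 25 × 7 = 175
  P3→Quincy: 5 × 5 = 25
  P3→Tempe: 20 × 9 = 180
Total cost = 550.
So P1→Tempe carries 10 units.

10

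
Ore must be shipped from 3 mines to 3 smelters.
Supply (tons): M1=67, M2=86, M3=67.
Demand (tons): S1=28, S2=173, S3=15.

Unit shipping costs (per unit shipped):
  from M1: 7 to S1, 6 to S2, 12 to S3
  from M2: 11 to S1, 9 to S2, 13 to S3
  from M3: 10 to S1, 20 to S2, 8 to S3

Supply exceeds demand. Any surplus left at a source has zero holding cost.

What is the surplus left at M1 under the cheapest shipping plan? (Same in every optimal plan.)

Minimum-cost shipments:
  M1–S2: 67 × 6 = 402
  M2–S2: 86 × 9 = 774
  M3–S1: 28 × 10 = 280
  M3–S2: 20 × 20 = 400
  M3–S3: 15 × 8 = 120
Total cost = 1976.
M1 ships 67 of its 67, leaving 0.

0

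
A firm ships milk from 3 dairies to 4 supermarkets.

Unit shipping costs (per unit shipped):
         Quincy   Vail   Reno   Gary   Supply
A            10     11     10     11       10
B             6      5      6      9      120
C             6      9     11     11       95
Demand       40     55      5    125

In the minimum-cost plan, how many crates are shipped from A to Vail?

Solving gives:
  A→Gary: 10 × 11 = 110
  B→Vail: 55 × 5 = 275
  B→Reno: 5 × 6 = 30
  B→Gary: 60 × 9 = 540
  C→Quincy: 40 × 6 = 240
  C→Gary: 55 × 11 = 605
Total cost = 1800.
The route A→Vail is not used.

0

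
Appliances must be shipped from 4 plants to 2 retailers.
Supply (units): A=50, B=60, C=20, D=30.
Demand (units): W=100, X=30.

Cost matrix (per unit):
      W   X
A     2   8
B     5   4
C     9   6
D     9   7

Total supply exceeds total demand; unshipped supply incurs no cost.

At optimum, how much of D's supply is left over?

30

An optimal plan:
  A->W: 50 × 2 = 100
  B->W: 50 × 5 = 250
  B->X: 10 × 4 = 40
  C->X: 20 × 6 = 120
Total cost = 510.
D ships 0 of its 30, leaving 30.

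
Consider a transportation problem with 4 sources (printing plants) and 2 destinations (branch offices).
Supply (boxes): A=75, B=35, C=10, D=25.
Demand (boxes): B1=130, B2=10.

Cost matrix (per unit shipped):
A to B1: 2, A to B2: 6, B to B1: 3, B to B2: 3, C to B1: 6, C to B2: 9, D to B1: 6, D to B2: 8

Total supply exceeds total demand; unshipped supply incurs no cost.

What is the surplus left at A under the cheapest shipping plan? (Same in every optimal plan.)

Minimum-cost shipments:
  A->B1: 75 boxes
  B->B1: 25 boxes
  B->B2: 10 boxes
  C->B1: 10 boxes
  D->B1: 20 boxes
Total cost = 435.
A ships 75 of its 75, leaving 0.

0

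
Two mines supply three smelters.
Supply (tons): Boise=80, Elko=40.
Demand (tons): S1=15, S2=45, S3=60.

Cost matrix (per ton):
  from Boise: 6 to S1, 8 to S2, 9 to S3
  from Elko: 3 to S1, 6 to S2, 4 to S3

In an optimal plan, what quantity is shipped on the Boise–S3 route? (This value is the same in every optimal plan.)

20

Optimal shipments:
  Boise to S1: 15 × 6 = 90
  Boise to S2: 45 × 8 = 360
  Boise to S3: 20 × 9 = 180
  Elko to S3: 40 × 4 = 160
Total cost = 790.
So Boise→S3 carries 20 tons.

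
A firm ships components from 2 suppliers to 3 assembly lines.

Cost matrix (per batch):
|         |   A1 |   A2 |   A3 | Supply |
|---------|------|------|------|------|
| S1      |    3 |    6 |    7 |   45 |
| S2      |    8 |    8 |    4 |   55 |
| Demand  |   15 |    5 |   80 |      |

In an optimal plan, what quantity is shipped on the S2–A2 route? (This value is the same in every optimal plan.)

0

The minimum-cost plan:
  S1->A1: 15 × 3 = 45
  S1->A2: 5 × 6 = 30
  S1->A3: 25 × 7 = 175
  S2->A3: 55 × 4 = 220
Total cost = 470.
The route S2→A2 is not used.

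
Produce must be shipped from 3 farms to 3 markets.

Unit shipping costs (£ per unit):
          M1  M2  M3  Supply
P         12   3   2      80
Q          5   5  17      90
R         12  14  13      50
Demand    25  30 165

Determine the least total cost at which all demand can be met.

An optimal shipping plan:
  P–M3: 80 × £2 = £160
  Q–M1: 25 × £5 = £125
  Q–M2: 30 × £5 = £150
  Q–M3: 35 × £17 = £595
  R–M3: 50 × £13 = £650
Total = 160 + 125 + 150 + 595 + 650 = £1680.
(Supply check: P ships 80; Q ships 90; R ships 50.)

1680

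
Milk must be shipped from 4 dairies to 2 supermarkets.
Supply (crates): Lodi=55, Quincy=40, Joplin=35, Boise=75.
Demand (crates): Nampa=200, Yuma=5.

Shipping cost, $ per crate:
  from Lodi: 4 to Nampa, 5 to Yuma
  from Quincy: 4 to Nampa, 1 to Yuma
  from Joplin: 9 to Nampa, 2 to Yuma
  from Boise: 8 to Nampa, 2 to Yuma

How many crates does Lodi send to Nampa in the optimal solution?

The minimum-cost plan:
  Lodi→Nampa: 55 × $4 = $220
  Quincy→Nampa: 40 × $4 = $160
  Joplin→Nampa: 30 × $9 = $270
  Joplin→Yuma: 5 × $2 = $10
  Boise→Nampa: 75 × $8 = $600
Total cost = $1260.
So Lodi→Nampa carries 55 crates.

55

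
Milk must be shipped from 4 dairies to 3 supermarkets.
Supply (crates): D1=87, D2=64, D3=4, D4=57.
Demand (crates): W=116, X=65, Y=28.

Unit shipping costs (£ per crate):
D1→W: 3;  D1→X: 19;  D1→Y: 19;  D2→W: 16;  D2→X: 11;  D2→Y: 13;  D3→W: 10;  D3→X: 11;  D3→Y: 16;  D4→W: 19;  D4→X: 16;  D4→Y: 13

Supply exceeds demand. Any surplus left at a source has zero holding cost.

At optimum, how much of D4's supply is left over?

3

Minimum-cost shipments:
  D1–W: 87 × £3 = £261
  D2–X: 64 × £11 = £704
  D3–W: 4 × £10 = £40
  D4–W: 25 × £19 = £475
  D4–X: 1 × £16 = £16
  D4–Y: 28 × £13 = £364
Total cost = £1860.
D4 ships 54 of its 57, leaving 3.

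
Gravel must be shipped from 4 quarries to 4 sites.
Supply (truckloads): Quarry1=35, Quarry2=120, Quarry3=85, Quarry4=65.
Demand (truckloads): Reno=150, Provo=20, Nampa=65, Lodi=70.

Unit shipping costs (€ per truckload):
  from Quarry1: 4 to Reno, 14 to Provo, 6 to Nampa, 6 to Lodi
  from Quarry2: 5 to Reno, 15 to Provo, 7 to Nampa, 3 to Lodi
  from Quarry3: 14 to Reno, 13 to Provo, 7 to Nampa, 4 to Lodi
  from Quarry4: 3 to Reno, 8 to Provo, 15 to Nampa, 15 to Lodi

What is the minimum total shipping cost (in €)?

One minimum-cost allocation:
  Quarry1 to Reno: 35 × €4 = €140
  Quarry2 to Reno: 70 × €5 = €350
  Quarry2 to Lodi: 50 × €3 = €150
  Quarry3 to Nampa: 65 × €7 = €455
  Quarry3 to Lodi: 20 × €4 = €80
  Quarry4 to Reno: 45 × €3 = €135
  Quarry4 to Provo: 20 × €8 = €160
Total = 140 + 350 + 150 + 455 + 80 + 135 + 160 = €1470.

1470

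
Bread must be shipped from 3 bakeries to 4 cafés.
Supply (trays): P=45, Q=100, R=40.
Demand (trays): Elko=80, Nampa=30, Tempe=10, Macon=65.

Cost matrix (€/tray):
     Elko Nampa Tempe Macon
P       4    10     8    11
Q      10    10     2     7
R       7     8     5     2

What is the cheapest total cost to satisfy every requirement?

1105

Optimal allocation:
  P–Elko: 45 trays
  Q–Elko: 35 trays
  Q–Nampa: 30 trays
  Q–Tempe: 10 trays
  Q–Macon: 25 trays
  R–Macon: 40 trays
Total cost = €1105.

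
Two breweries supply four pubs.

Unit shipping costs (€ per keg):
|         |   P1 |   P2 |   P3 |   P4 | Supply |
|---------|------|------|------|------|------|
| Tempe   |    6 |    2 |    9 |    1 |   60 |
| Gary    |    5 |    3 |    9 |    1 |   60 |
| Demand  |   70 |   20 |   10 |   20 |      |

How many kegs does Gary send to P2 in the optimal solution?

The minimum-cost plan:
  Tempe→P1: 10 × €6 = €60
  Tempe→P2: 20 × €2 = €40
  Tempe→P3: 10 × €9 = €90
  Tempe→P4: 20 × €1 = €20
  Gary→P1: 60 × €5 = €300
Total cost = €510.
The route Gary→P2 is not used.

0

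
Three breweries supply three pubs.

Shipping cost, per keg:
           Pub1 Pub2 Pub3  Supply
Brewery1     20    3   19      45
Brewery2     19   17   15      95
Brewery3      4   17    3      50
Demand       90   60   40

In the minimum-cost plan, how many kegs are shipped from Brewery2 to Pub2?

15

The minimum-cost plan:
  Brewery1→Pub2: 45 × 3 = 135
  Brewery2→Pub1: 40 × 19 = 760
  Brewery2→Pub2: 15 × 17 = 255
  Brewery2→Pub3: 40 × 15 = 600
  Brewery3→Pub1: 50 × 4 = 200
Total cost = 1950.
So Brewery2→Pub2 carries 15 kegs.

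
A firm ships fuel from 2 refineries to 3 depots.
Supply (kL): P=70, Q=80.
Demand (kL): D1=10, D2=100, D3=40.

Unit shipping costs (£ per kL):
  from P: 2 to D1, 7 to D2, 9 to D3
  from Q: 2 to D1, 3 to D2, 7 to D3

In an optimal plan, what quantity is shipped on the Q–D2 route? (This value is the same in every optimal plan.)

80

The minimum-cost plan:
  P→D1: 10 kL
  P→D2: 20 kL
  P→D3: 40 kL
  Q→D2: 80 kL
Total cost = £760.
So Q→D2 carries 80 kL.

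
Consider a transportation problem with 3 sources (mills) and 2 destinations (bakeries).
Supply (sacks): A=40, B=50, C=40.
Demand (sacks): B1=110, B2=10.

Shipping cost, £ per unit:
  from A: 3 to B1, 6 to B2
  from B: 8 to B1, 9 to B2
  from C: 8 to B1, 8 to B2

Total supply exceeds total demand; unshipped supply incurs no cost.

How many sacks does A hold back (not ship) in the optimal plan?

An optimal plan:
  A–B1: 40 × £3 = £120
  B–B1: 40 × £8 = £320
  C–B1: 30 × £8 = £240
  C–B2: 10 × £8 = £80
Total cost = £760.
A ships 40 of its 40, leaving 0.

0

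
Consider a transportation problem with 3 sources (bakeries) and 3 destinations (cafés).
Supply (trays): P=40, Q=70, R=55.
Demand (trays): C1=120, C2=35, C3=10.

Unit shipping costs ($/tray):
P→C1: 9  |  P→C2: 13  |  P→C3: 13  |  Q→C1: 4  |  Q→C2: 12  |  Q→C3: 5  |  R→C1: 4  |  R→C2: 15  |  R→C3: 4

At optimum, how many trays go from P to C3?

The minimum-cost plan:
  P to C1: 5 × $9 = $45
  P to C2: 35 × $13 = $455
  Q to C1: 70 × $4 = $280
  R to C1: 45 × $4 = $180
  R to C3: 10 × $4 = $40
Total cost = $1000.
The route P→C3 is not used.

0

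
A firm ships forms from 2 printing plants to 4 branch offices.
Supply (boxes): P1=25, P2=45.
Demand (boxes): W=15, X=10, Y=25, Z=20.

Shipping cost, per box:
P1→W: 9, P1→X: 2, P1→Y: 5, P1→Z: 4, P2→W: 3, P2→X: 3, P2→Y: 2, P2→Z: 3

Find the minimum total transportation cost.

190

A cheapest plan:
  P1–X: 10 boxes
  P1–Z: 15 boxes
  P2–W: 15 boxes
  P2–Y: 25 boxes
  P2–Z: 5 boxes
Total cost = 190.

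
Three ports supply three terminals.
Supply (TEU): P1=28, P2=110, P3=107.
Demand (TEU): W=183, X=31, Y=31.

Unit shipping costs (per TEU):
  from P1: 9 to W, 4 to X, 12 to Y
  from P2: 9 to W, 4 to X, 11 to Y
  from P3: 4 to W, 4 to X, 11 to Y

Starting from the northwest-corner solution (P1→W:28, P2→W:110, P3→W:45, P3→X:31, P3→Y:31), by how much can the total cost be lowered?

Current plan cost = 28·9 + 110·9 + 45·4 + 31·4 + 31·11 = 1887.
Optimal plan:
  P1–X: 28 × 4 = 112
  P2–W: 76 × 9 = 684
  P2–X: 3 × 4 = 12
  P2–Y: 31 × 11 = 341
  P3–W: 107 × 4 = 428
Optimal cost = 1577.
Saving = 1887 − 1577 = 310.

310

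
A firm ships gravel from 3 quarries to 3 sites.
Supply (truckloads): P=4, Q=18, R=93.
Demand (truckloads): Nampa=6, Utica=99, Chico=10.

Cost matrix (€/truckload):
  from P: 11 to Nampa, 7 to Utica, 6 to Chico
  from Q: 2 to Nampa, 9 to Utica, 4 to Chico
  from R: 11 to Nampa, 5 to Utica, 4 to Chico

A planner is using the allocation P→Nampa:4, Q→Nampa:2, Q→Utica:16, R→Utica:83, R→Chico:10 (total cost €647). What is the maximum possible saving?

84

Current plan cost = 4·11 + 2·2 + 16·9 + 83·5 + 10·4 = €647.
Optimal plan:
  P–Utica: 4 × €7 = €28
  Q–Nampa: 6 × €2 = €12
  Q–Utica: 2 × €9 = €18
  Q–Chico: 10 × €4 = €40
  R–Utica: 93 × €5 = €465
Optimal cost = €563.
Saving = 647 − 563 = €84.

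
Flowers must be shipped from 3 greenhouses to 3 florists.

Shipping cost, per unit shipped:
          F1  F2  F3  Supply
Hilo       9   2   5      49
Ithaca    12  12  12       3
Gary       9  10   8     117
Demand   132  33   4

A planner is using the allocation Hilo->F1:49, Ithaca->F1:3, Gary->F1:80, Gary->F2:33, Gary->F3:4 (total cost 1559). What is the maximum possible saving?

Current plan cost = 49·9 + 3·12 + 80·9 + 33·10 + 4·8 = 1559.
Optimal plan:
  Hilo→F1: 12 × 9 = 108
  Hilo→F2: 33 × 2 = 66
  Hilo→F3: 4 × 5 = 20
  Ithaca→F1: 3 × 12 = 36
  Gary→F1: 117 × 9 = 1053
Optimal cost = 1283.
Saving = 1559 − 1283 = 276.

276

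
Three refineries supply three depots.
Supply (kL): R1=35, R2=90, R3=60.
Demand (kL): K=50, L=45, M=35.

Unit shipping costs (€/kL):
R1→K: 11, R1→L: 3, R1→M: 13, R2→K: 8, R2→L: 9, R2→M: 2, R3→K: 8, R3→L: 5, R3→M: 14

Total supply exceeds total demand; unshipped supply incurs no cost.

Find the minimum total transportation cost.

Optimal allocation:
  R1 to L: 35 × €3 = €105
  R2 to K: 50 × €8 = €400
  R2 to M: 35 × €2 = €70
  R3 to L: 10 × €5 = €50
Total = 105 + 400 + 70 + 50 = €625.
(Supply check: R1 ships 35; R2 ships 85; R3 ships 10.)

625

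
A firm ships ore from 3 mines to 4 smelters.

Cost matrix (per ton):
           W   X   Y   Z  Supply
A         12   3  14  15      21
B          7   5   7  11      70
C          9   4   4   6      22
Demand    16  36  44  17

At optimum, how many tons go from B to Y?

39

Optimal shipments:
  A to X: 21 × 3 = 63
  B to W: 16 × 7 = 112
  B to X: 15 × 5 = 75
  B to Y: 39 × 7 = 273
  C to Y: 5 × 4 = 20
  C to Z: 17 × 6 = 102
Total cost = 645.
So B→Y carries 39 tons.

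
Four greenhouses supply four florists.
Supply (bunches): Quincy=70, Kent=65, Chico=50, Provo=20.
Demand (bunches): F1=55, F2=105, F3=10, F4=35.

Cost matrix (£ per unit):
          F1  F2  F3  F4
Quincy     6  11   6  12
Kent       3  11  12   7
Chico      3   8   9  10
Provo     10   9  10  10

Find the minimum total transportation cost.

1510

An optimal shipping plan:
  Quincy->F2: 60 × £11 = £660
  Quincy->F3: 10 × £6 = £60
  Kent->F1: 30 × £3 = £90
  Kent->F4: 35 × £7 = £245
  Chico->F1: 25 × £3 = £75
  Chico->F2: 25 × £8 = £200
  Provo->F2: 20 × £9 = £180
Total = 660 + 60 + 90 + 245 + 75 + 200 + 180 = £1510.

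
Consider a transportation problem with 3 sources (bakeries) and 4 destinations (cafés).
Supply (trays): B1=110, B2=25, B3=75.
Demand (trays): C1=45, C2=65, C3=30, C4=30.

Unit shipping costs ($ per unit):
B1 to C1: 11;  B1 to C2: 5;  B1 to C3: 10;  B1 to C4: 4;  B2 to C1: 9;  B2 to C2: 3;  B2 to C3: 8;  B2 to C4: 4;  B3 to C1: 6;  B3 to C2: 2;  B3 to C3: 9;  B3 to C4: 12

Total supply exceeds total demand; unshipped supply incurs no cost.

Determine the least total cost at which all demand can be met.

An optimal shipping plan:
  B1–C2: 10 × $5 = $50
  B1–C3: 30 × $10 = $300
  B1–C4: 30 × $4 = $120
  B2–C2: 25 × $3 = $75
  B3–C1: 45 × $6 = $270
  B3–C2: 30 × $2 = $60
Total = 50 + 300 + 120 + 75 + 270 + 60 = $875.
(Supply check: B1 ships 70; B2 ships 25; B3 ships 75.)

875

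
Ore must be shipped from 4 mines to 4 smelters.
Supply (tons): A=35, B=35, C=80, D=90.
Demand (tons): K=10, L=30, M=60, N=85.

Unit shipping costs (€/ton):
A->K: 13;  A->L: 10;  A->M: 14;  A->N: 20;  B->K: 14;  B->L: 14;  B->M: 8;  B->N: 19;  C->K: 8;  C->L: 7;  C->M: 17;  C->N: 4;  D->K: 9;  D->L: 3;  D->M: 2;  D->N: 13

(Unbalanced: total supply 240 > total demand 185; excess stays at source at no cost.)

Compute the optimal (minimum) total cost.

755

A cheapest plan:
  A to K: 10 × €13 = €130
  B to N: 5 × €19 = €95
  C to N: 80 × €4 = €320
  D to L: 30 × €3 = €90
  D to M: 60 × €2 = €120
Total = 130 + 95 + 320 + 90 + 120 = €755.
(Supply check: A ships 10; B ships 5; C ships 80; D ships 90.)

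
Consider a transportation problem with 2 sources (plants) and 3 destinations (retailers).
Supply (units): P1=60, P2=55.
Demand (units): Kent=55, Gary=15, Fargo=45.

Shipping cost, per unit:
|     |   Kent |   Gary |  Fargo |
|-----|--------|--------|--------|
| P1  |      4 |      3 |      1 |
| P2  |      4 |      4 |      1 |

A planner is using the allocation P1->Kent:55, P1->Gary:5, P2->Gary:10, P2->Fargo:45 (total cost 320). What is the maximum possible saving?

Current plan cost = 55·4 + 5·3 + 10·4 + 45·1 = 320.
Optimal plan:
  P1–Kent: 45 × 4 = 180
  P1–Gary: 15 × 3 = 45
  P2–Kent: 10 × 4 = 40
  P2–Fargo: 45 × 1 = 45
Optimal cost = 310.
Saving = 320 − 310 = 10.

10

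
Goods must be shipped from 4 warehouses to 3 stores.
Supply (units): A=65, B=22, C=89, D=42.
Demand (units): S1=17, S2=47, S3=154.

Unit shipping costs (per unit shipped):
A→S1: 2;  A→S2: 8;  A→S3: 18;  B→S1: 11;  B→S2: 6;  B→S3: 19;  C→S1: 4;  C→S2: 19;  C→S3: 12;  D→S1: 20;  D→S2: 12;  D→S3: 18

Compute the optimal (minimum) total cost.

2604

A cheapest plan:
  A→S1: 17 units
  A→S2: 25 units
  A→S3: 23 units
  B→S2: 22 units
  C→S3: 89 units
  D→S3: 42 units
Total cost = 2604.
(Supply check: A ships 65; B ships 22; C ships 89; D ships 42.)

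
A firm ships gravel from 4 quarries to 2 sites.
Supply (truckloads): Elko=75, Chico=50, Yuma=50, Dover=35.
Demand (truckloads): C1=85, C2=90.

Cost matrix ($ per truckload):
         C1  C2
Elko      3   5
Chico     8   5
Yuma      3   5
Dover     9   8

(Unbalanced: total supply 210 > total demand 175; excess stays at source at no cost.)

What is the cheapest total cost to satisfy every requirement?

A cheapest plan:
  Elko->C1: 35 truckloads
  Elko->C2: 40 truckloads
  Chico->C2: 50 truckloads
  Yuma->C1: 50 truckloads
Total cost = $705.
(Supply check: Elko ships 75; Chico ships 50; Yuma ships 50; Dover ships 0.)

705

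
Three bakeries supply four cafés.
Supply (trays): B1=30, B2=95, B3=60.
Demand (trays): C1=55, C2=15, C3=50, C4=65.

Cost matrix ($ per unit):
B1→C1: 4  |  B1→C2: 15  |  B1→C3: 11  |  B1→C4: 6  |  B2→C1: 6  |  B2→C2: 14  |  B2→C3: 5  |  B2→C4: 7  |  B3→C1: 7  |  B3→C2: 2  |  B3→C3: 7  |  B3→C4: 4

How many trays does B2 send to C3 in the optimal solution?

50

Optimal shipments:
  B1–C1: 30 × $4 = $120
  B2–C1: 25 × $6 = $150
  B2–C3: 50 × $5 = $250
  B2–C4: 20 × $7 = $140
  B3–C2: 15 × $2 = $30
  B3–C4: 45 × $4 = $180
Total cost = $870.
So B2→C3 carries 50 trays.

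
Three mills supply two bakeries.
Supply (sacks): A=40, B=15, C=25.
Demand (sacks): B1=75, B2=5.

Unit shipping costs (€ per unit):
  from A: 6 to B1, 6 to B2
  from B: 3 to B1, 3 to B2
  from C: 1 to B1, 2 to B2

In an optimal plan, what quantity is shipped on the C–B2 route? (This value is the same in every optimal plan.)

Solving gives:
  A to B1: 35 × €6 = €210
  A to B2: 5 × €6 = €30
  B to B1: 15 × €3 = €45
  C to B1: 25 × €1 = €25
Total cost = €310.
The route C→B2 is not used.

0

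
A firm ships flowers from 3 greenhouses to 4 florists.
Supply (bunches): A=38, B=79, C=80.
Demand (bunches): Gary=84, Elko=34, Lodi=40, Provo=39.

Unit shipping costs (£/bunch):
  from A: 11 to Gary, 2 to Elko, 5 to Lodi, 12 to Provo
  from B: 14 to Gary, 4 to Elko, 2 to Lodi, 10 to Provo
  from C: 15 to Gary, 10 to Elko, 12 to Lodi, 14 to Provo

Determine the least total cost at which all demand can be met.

1782

One minimum-cost allocation:
  A→Gary: 4 × £11 = £44
  A→Elko: 34 × £2 = £68
  B→Lodi: 40 × £2 = £80
  B→Provo: 39 × £10 = £390
  C→Gary: 80 × £15 = £1200
Total = 44 + 68 + 80 + 390 + 1200 = £1782.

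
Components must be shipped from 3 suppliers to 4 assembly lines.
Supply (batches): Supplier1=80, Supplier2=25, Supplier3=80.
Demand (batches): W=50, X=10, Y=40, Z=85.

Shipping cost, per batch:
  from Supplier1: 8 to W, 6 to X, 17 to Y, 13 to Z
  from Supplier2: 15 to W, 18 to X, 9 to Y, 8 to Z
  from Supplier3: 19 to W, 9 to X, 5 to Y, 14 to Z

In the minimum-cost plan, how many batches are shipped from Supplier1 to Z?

20

The minimum-cost plan:
  Supplier1→W: 50 × 8 = 400
  Supplier1→X: 10 × 6 = 60
  Supplier1→Z: 20 × 13 = 260
  Supplier2→Z: 25 × 8 = 200
  Supplier3→Y: 40 × 5 = 200
  Supplier3→Z: 40 × 14 = 560
Total cost = 1680.
So Supplier1→Z carries 20 batches.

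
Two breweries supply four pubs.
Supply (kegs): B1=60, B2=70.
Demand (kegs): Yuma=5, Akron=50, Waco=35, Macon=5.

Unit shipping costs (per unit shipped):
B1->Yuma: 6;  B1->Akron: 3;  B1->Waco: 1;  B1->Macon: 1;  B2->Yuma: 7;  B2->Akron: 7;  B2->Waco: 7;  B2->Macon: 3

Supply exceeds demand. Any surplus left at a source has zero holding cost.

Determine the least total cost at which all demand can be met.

335

Optimal allocation:
  B1→Akron: 25 × 3 = 75
  B1→Waco: 35 × 1 = 35
  B2→Yuma: 5 × 7 = 35
  B2→Akron: 25 × 7 = 175
  B2→Macon: 5 × 3 = 15
Total = 75 + 35 + 35 + 175 + 15 = 335.
(Supply check: B1 ships 60; B2 ships 35.)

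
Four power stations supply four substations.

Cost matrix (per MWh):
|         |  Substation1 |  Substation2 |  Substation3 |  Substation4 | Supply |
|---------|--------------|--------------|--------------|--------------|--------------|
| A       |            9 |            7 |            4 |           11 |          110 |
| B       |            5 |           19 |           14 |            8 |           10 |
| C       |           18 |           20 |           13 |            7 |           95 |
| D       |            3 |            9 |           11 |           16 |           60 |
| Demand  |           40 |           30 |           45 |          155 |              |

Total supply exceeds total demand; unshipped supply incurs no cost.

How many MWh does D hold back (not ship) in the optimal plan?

An optimal plan:
  A->Substation2: 15 MWh
  A->Substation3: 45 MWh
  A->Substation4: 50 MWh
  B->Substation4: 10 MWh
  C->Substation4: 95 MWh
  D->Substation1: 40 MWh
  D->Substation2: 15 MWh
Total cost = 1835.
D ships 55 of its 60, leaving 5.

5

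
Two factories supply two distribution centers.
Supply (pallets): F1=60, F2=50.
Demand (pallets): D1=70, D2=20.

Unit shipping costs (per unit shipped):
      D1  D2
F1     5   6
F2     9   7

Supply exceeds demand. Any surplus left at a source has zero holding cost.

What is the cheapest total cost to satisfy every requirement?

530

Optimal allocation:
  F1->D1: 60 × 5 = 300
  F2->D1: 10 × 9 = 90
  F2->D2: 20 × 7 = 140
Total = 300 + 90 + 140 = 530.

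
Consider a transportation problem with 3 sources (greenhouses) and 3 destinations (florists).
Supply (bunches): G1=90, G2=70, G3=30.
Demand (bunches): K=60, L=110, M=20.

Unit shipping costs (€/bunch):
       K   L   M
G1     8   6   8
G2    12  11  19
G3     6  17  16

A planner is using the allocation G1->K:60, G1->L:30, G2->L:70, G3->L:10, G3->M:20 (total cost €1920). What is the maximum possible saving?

Current plan cost = 60·8 + 30·6 + 70·11 + 10·17 + 20·16 = €1920.
Optimal plan:
  G1–L: 70 × €6 = €420
  G1–M: 20 × €8 = €160
  G2–K: 30 × €12 = €360
  G2–L: 40 × €11 = €440
  G3–K: 30 × €6 = €180
Optimal cost = €1560.
Saving = 1920 − 1560 = €360.

360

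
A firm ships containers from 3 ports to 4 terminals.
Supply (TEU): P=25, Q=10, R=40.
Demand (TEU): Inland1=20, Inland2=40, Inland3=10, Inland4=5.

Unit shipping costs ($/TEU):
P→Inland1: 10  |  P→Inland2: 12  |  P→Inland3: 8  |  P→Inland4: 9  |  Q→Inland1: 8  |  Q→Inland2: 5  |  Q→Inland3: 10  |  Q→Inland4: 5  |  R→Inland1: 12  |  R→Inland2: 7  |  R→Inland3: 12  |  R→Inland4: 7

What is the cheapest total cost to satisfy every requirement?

An optimal shipping plan:
  P→Inland1: 15 TEU
  P→Inland3: 10 TEU
  Q→Inland1: 5 TEU
  Q→Inland2: 5 TEU
  R→Inland2: 35 TEU
  R→Inland4: 5 TEU
Total cost = $575.

575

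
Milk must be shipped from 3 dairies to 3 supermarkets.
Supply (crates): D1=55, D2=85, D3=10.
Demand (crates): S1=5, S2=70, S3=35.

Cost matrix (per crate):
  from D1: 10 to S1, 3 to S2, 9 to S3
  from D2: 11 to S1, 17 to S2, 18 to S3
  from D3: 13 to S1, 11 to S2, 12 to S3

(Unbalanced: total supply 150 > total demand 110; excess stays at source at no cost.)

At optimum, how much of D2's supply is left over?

40

An optimal plan:
  D1->S2: 55 crates
  D2->S1: 5 crates
  D2->S2: 15 crates
  D2->S3: 25 crates
  D3->S3: 10 crates
Total cost = 1045.
D2 ships 45 of its 85, leaving 40.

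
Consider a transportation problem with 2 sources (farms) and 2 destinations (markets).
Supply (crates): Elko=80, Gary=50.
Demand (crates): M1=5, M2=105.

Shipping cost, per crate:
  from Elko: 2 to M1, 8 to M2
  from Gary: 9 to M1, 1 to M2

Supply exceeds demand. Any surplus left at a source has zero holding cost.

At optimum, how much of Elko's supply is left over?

20

An optimal plan:
  Elko->M1: 5 × 2 = 10
  Elko->M2: 55 × 8 = 440
  Gary->M2: 50 × 1 = 50
Total cost = 500.
Elko ships 60 of its 80, leaving 20.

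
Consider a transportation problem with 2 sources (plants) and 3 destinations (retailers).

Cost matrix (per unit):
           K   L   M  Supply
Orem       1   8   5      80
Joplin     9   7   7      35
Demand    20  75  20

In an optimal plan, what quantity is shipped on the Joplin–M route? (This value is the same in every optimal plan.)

Solving gives:
  Orem–K: 20 × 1 = 20
  Orem–L: 40 × 8 = 320
  Orem–M: 20 × 5 = 100
  Joplin–L: 35 × 7 = 245
Total cost = 685.
The route Joplin→M is not used.

0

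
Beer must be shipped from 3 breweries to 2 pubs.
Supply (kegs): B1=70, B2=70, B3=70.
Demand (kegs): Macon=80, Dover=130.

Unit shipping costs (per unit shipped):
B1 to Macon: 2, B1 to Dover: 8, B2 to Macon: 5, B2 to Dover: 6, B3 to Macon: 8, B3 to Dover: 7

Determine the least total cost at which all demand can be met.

Optimal allocation:
  B1–Macon: 70 kegs
  B2–Macon: 10 kegs
  B2–Dover: 60 kegs
  B3–Dover: 70 kegs
Total cost = 1040.
(Supply check: B1 ships 70; B2 ships 70; B3 ships 70.)

1040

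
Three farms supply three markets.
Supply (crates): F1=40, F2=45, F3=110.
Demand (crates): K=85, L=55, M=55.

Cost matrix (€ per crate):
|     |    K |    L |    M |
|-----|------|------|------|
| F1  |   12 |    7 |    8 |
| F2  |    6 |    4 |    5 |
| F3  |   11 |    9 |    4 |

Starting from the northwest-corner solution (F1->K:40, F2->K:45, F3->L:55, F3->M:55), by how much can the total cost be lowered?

120

Current plan cost = 40·12 + 45·6 + 55·9 + 55·4 = €1465.
Optimal plan:
  F1→L: 40 crates
  F2→K: 30 crates
  F2→L: 15 crates
  F3→K: 55 crates
  F3→M: 55 crates
Optimal cost = €1345.
Saving = 1465 − 1345 = €120.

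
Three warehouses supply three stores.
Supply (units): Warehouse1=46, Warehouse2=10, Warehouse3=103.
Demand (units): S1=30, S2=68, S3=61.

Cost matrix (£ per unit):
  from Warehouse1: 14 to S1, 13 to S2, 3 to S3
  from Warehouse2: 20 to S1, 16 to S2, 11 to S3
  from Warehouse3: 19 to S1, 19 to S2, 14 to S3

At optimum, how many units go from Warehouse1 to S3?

Optimal shipments:
  Warehouse1 to S3: 46 × £3 = £138
  Warehouse2 to S3: 10 × £11 = £110
  Warehouse3 to S1: 30 × £19 = £570
  Warehouse3 to S2: 68 × £19 = £1292
  Warehouse3 to S3: 5 × £14 = £70
Total cost = £2180.
So Warehouse1→S3 carries 46 units.

46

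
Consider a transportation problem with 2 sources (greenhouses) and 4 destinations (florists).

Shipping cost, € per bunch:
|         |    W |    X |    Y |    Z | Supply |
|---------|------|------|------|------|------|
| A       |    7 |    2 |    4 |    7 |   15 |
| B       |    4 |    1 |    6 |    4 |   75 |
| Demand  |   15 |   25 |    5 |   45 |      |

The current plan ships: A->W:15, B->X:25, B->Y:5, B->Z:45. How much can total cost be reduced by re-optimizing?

Current plan cost = 15·7 + 25·1 + 5·6 + 45·4 = €340.
Optimal plan:
  A–X: 10 bunches
  A–Y: 5 bunches
  B–W: 15 bunches
  B–X: 15 bunches
  B–Z: 45 bunches
Optimal cost = €295.
Saving = 340 − 295 = €45.

45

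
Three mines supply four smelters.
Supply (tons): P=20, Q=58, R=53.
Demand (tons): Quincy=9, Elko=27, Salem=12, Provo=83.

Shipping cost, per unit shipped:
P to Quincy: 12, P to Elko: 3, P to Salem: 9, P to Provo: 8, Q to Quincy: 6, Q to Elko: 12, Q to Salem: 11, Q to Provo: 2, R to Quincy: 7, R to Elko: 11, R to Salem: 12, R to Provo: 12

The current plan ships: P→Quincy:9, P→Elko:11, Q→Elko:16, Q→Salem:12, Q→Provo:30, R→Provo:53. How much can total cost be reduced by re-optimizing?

Current plan cost = 9·12 + 11·3 + 16·12 + 12·11 + 30·2 + 53·12 = 1161.
Optimal plan:
  P–Elko: 20 × 3 = 60
  Q–Provo: 58 × 2 = 116
  R–Quincy: 9 × 7 = 63
  R–Elko: 7 × 11 = 77
  R–Salem: 12 × 12 = 144
  R–Provo: 25 × 12 = 300
Optimal cost = 760.
Saving = 1161 − 760 = 401.

401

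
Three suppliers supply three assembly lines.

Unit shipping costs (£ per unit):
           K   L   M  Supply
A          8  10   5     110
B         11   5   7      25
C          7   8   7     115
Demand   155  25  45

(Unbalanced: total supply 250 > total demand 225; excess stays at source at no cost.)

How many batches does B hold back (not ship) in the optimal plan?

0

Minimum-cost shipments:
  A–K: 40 × £8 = £320
  A–M: 45 × £5 = £225
  B–L: 25 × £5 = £125
  C–K: 115 × £7 = £805
Total cost = £1475.
B ships 25 of its 25, leaving 0.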